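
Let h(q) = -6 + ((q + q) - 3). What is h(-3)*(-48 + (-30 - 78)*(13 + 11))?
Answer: 39600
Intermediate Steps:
h(q) = -9 + 2*q (h(q) = -6 + (2*q - 3) = -6 + (-3 + 2*q) = -9 + 2*q)
h(-3)*(-48 + (-30 - 78)*(13 + 11)) = (-9 + 2*(-3))*(-48 + (-30 - 78)*(13 + 11)) = (-9 - 6)*(-48 - 108*24) = -15*(-48 - 2592) = -15*(-2640) = 39600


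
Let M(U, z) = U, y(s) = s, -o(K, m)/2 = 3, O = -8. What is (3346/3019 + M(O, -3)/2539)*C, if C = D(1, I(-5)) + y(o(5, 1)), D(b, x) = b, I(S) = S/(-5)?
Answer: -42356710/7665241 ≈ -5.5258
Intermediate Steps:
o(K, m) = -6 (o(K, m) = -2*3 = -6)
I(S) = -S/5 (I(S) = S*(-⅕) = -S/5)
C = -5 (C = 1 - 6 = -5)
(3346/3019 + M(O, -3)/2539)*C = (3346/3019 - 8/2539)*(-5) = (8471342/7665241)*(-5) = -42356710/7665241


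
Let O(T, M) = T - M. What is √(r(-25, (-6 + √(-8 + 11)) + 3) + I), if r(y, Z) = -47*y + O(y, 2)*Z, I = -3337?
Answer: √(-2081 - 27*√3) ≈ 46.128*I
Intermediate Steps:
r(y, Z) = -47*y + Z*(-2 + y) (r(y, Z) = -47*y + (y - 1*2)*Z = -47*y + (y - 2)*Z = -47*y + (-2 + y)*Z = -47*y + Z*(-2 + y))
√(r(-25, (-6 + √(-8 + 11)) + 3) + I) = √((-47*(-25) + ((-6 + √(-8 + 11)) + 3)*(-2 - 25)) - 3337) = √((1175 + ((-6 + √3) + 3)*(-27)) - 3337) = √((1175 + (-3 + √3)*(-27)) - 3337) = √((1175 + (81 - 27*√3)) - 3337) = √((1256 - 27*√3) - 3337) = √(-2081 - 27*√3)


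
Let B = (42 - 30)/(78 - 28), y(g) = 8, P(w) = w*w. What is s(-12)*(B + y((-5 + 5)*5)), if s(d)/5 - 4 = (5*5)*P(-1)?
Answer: 5974/5 ≈ 1194.8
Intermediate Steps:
P(w) = w**2
s(d) = 145 (s(d) = 20 + 5*((5*5)*(-1)**2) = 20 + 5*(25*1) = 20 + 5*25 = 20 + 125 = 145)
B = 6/25 (B = 12/50 = 12*(1/50) = 6/25 ≈ 0.24000)
s(-12)*(B + y((-5 + 5)*5)) = 145*(6/25 + 8) = 145*(206/25) = 5974/5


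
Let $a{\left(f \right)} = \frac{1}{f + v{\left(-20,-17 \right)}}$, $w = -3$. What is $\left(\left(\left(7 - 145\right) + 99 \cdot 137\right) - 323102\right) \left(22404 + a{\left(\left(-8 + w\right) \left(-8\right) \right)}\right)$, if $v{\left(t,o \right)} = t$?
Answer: $- \frac{471784548221}{68} \approx -6.938 \cdot 10^{9}$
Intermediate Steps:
$a{\left(f \right)} = \frac{1}{-20 + f}$ ($a{\left(f \right)} = \frac{1}{f - 20} = \frac{1}{-20 + f}$)
$\left(\left(\left(7 - 145\right) + 99 \cdot 137\right) - 323102\right) \left(22404 + a{\left(\left(-8 + w\right) \left(-8\right) \right)}\right) = \left(\left(\left(7 - 145\right) + 99 \cdot 137\right) - 323102\right) \left(22404 + \frac{1}{-20 + \left(-8 - 3\right) \left(-8\right)}\right) = \left(\left(-138 + 13563\right) - 323102\right) \left(22404 + \frac{1}{-20 - -88}\right) = \left(13425 - 323102\right) \left(22404 + \frac{1}{-20 + 88}\right) = - 309677 \left(22404 + \frac{1}{68}\right) = \left(-309677\right) \frac{1523473}{68} = - \frac{471784548221}{68}$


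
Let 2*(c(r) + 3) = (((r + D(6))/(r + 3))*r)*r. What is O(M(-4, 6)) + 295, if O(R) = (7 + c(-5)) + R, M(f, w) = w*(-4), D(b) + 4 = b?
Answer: 1175/4 ≈ 293.75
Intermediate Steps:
D(b) = -4 + b
M(f, w) = -4*w
c(r) = -3 + r²*(2 + r)/(2*(3 + r)) (c(r) = -3 + ((((r + (-4 + 6))/(r + 3))*r)*r)/2 = -3 + ((((r + 2)/(3 + r))*r)*r)/2 = -3 + ((((2 + r)/(3 + r))*r)*r)/2 = -3 + ((r*(2 + r)/(3 + r))*r)/2 = -3 + (r²*(2 + r)/(3 + r))/2 = -3 + r²*(2 + r)/(2*(3 + r)))
O(R) = 91/4 + R (O(R) = (7 + (-9 + (-5)² + (½)*(-5)³ - 3*(-5))/(3 - 5)) + R = (7 + (-9 + 25 + (½)*(-125) + 15)/(-2)) + R = (7 - (-9 + 25 - 125/2 + 15)/2) + R = (7 - ½*(-63/2)) + R = (7 + 63/4) + R = 91/4 + R)
O(M(-4, 6)) + 295 = (91/4 - 4*6) + 295 = (91/4 - 24) + 295 = -5/4 + 295 = 1175/4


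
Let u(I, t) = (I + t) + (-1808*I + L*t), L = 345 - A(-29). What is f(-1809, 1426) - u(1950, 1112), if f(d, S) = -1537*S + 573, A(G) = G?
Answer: 915461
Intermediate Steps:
f(d, S) = 573 - 1537*S
L = 374 (L = 345 - 1*(-29) = 345 + 29 = 374)
u(I, t) = -1807*I + 375*t (u(I, t) = (I + t) + (-1808*I + 374*t) = -1807*I + 375*t)
f(-1809, 1426) - u(1950, 1112) = (573 - 1537*1426) - (-1807*1950 + 375*1112) = (573 - 2191762) - (-3523650 + 417000) = -2191189 - 1*(-3106650) = -2191189 + 3106650 = 915461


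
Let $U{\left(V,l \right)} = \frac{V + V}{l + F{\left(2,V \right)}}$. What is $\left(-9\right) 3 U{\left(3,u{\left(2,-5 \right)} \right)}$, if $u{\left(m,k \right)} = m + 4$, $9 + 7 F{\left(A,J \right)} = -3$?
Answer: $- \frac{189}{5} \approx -37.8$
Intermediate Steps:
$F{\left(A,J \right)} = - \frac{12}{7}$ ($F{\left(A,J \right)} = - \frac{9}{7} + \frac{1}{7} \left(-3\right) = - \frac{9}{7} - \frac{3}{7} = - \frac{12}{7}$)
$u{\left(m,k \right)} = 4 + m$
$U{\left(V,l \right)} = \frac{2 V}{- \frac{12}{7} + l}$ ($U{\left(V,l \right)} = \frac{V + V}{l - \frac{12}{7}} = \frac{2 V}{- \frac{12}{7} + l}$)
$\left(-9\right) 3 U{\left(3,u{\left(2,-5 \right)} \right)} = \left(-9\right) 3 \cdot 14 \cdot 3 \frac{1}{-12 + 7 \left(4 + 2\right)} = - 27 \cdot 14 \cdot 3 \frac{1}{-12 + 7 \cdot 6} = - 27 \cdot 14 \cdot 3 \frac{1}{-12 + 42} = - 27 \cdot 14 \cdot 3 \cdot \frac{1}{30} = \left(-27\right) \frac{7}{5} = - \frac{189}{5}$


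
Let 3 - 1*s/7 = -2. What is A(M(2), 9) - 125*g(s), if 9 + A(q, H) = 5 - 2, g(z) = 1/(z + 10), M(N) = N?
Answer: -79/9 ≈ -8.7778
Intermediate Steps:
s = 35 (s = 21 - 7*(-2) = 21 + 14 = 35)
g(z) = 1/(10 + z)
A(q, H) = -6 (A(q, H) = -9 + (5 - 2) = -9 + 3 = -6)
A(M(2), 9) - 125*g(s) = -6 - 125/(10 + 35) = -6 - 125/45 = -6 - 125*1/45 = -6 - 25/9 = -79/9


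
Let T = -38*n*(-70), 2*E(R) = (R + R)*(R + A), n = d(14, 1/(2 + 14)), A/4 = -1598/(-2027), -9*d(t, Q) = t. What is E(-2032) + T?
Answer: 75133402456/18243 ≈ 4.1185e+6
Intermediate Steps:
d(t, Q) = -t/9
A = 6392/2027 (A = 4*(-1598/(-2027)) = 4*(-1598*(-1/2027)) = 4*(1598/2027) = 6392/2027 ≈ 3.1534)
n = -14/9 (n = -1/9*14 = -14/9 ≈ -1.5556)
E(R) = R*(6392/2027 + R) (E(R) = ((R + R)*(R + 6392/2027))/2 = ((2*R)*(6392/2027 + R))/2 = (2*R*(6392/2027 + R))/2 = R*(6392/2027 + R))
T = -37240/9 (T = -38*(-14/9)*(-70) = (532/9)*(-70) = -37240/9 ≈ -4137.8)
E(-2032) + T = (1/2027)*(-2032)*(6392 + 2027*(-2032)) - 37240/9 = (1/2027)*(-2032)*(6392 - 4118864) - 37240/9 = (1/2027)*(-2032)*(-4112472) - 37240/9 = 8356543104/2027 - 37240/9 = 75133402456/18243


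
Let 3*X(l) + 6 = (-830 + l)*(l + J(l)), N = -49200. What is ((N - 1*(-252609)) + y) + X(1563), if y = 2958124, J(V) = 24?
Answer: 3549288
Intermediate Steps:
X(l) = -2 + (-830 + l)*(24 + l)/3 (X(l) = -2 + ((-830 + l)*(l + 24))/3 = -2 + ((-830 + l)*(24 + l))/3 = -2 + (-830 + l)*(24 + l)/3)
((N - 1*(-252609)) + y) + X(1563) = ((-49200 - 1*(-252609)) + 2958124) + (-6642 - 806/3*1563 + (1/3)*1563**2) = ((-49200 + 252609) + 2958124) + (-6642 - 419926 + (1/3)*2442969) = (203409 + 2958124) + (-6642 - 419926 + 814323) = 3161533 + 387755 = 3549288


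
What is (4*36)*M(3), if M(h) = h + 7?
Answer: 1440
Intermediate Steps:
M(h) = 7 + h
(4*36)*M(3) = (4*36)*(7 + 3) = 144*10 = 1440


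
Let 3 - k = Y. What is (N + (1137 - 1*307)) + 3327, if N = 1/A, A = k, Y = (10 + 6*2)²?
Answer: 1999516/481 ≈ 4157.0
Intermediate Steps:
Y = 484 (Y = (10 + 12)² = 22² = 484)
k = -481 (k = 3 - 1*484 = 3 - 484 = -481)
A = -481
N = -1/481 (N = 1/(-481) = -1/481 ≈ -0.0020790)
(N + (1137 - 1*307)) + 3327 = (-1/481 + (1137 - 1*307)) + 3327 = (-1/481 + (1137 - 307)) + 3327 = (-1/481 + 830) + 3327 = 399229/481 + 3327 = 1999516/481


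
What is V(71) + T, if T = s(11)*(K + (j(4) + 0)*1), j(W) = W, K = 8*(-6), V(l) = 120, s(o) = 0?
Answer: 120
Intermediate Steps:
K = -48
T = 0 (T = 0*(-48 + (4 + 0)*1) = 0*(-48 + 4*1) = 0*(-48 + 4) = 0*(-44) = 0)
V(71) + T = 120 + 0 = 120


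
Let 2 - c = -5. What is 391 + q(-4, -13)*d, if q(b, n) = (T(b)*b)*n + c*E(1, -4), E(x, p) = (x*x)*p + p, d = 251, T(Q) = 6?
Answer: 64647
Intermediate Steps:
c = 7 (c = 2 - 1*(-5) = 2 + 5 = 7)
E(x, p) = p + p*x**2 (E(x, p) = x**2*p + p = p*x**2 + p = p + p*x**2)
q(b, n) = -56 + 6*b*n (q(b, n) = (6*b)*n + 7*(-4*(1 + 1**2)) = 6*b*n + 7*(-4*(1 + 1)) = 6*b*n + 7*(-4*2) = 6*b*n + 7*(-8) = 6*b*n - 56 = -56 + 6*b*n)
391 + q(-4, -13)*d = 391 + (-56 + 6*(-4)*(-13))*251 = 391 + (-56 + 312)*251 = 391 + 256*251 = 391 + 64256 = 64647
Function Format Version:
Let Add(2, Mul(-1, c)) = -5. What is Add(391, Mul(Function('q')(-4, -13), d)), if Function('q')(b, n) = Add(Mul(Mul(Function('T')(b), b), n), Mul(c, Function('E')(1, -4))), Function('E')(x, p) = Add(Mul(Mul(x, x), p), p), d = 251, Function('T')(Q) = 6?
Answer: 64647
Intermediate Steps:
c = 7 (c = Add(2, Mul(-1, -5)) = Add(2, 5) = 7)
Function('E')(x, p) = Add(p, Mul(p, Pow(x, 2))) (Function('E')(x, p) = Add(Mul(Pow(x, 2), p), p) = Add(Mul(p, Pow(x, 2)), p) = Add(p, Mul(p, Pow(x, 2))))
Function('q')(b, n) = Add(-56, Mul(6, b, n)) (Function('q')(b, n) = Add(Mul(Mul(6, b), n), Mul(7, Mul(-4, Add(1, Pow(1, 2))))) = Add(Mul(6, b, n), Mul(7, Mul(-4, Add(1, 1)))) = Add(Mul(6, b, n), Mul(7, Mul(-4, 2))) = Add(Mul(6, b, n), Mul(7, -8)) = Add(Mul(6, b, n), -56) = Add(-56, Mul(6, b, n)))
Add(391, Mul(Function('q')(-4, -13), d)) = Add(391, Mul(Add(-56, Mul(6, -4, -13)), 251)) = Add(391, Mul(Add(-56, 312), 251)) = Add(391, Mul(256, 251)) = Add(391, 64256) = 64647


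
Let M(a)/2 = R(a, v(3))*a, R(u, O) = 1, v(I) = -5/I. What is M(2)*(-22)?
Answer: -88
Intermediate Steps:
M(a) = 2*a (M(a) = 2*(1*a) = 2*a)
M(2)*(-22) = (2*2)*(-22) = 4*(-22) = -88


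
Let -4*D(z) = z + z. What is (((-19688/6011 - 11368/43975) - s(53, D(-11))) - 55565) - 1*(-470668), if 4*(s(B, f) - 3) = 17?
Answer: 438891486865283/1057334900 ≈ 4.1509e+5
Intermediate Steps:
D(z) = -z/2 (D(z) = -(z + z)/4 = -z/2)
s(B, f) = 29/4 (s(B, f) = 3 + (1/4)*17 = 3 + 17/4 = 29/4)
(((-19688/6011 - 11368/43975) - s(53, D(-11))) - 55565) - 1*(-470668) = (((-19688/6011 - 11368/43975) - 1*29/4) - 55565) - 1*(-470668) = (((-19688*1/6011 - 11368*1/43975) - 29/4) - 55565) + 470668 = (((-19688/6011 - 11368/43975) - 29/4) - 55565) + 470668 = ((-934112848/264333725 - 29/4) - 55565) + 470668 = (-11402129417/1057334900 - 55565) + 470668 = -58762215847917/1057334900 + 470668 = 438891486865283/1057334900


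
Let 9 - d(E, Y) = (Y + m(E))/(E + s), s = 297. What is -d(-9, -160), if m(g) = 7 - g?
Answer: -19/2 ≈ -9.5000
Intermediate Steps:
d(E, Y) = 9 - (7 + Y - E)/(297 + E) (d(E, Y) = 9 - (Y + (7 - E))/(E + 297) = 9 - (7 + Y - E)/(297 + E))
-d(-9, -160) = -(2666 - 1*(-160) + 10*(-9))/(297 - 9) = -(2666 + 160 - 90)/288 = -2736/288 = -1*19/2 = -19/2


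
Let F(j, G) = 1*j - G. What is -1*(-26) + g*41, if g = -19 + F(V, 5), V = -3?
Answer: -1081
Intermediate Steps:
F(j, G) = j - G
g = -27 (g = -19 + (-3 - 1*5) = -19 + (-3 - 5) = -19 - 8 = -27)
-1*(-26) + g*41 = -1*(-26) - 27*41 = 26 - 1107 = -1081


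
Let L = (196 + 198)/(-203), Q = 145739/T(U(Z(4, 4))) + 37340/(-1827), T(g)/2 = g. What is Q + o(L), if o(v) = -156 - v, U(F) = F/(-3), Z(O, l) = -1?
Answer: 798157847/3654 ≈ 2.1843e+5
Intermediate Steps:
U(F) = -F/3 (U(F) = F*(-⅓) = -F/3)
T(g) = 2*g
Q = 798720779/3654 (Q = 145739/((2*(-⅓*(-1)))) + 37340/(-1827) = 145739/((2*(⅓))) + 37340*(-1/1827) = 145739/(⅔) - 37340/1827 = 145739*(3/2) - 37340/1827 = 437217/2 - 37340/1827 = 798720779/3654 ≈ 2.1859e+5)
L = -394/203 (L = 394*(-1/203) = -394/203 ≈ -1.9409)
Q + o(L) = 798720779/3654 + (-156 - 1*(-394/203)) = 798720779/3654 + (-156 + 394/203) = 798720779/3654 - 31274/203 = 798157847/3654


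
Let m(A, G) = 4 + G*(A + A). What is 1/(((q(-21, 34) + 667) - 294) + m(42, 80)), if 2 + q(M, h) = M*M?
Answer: 1/7536 ≈ 0.00013270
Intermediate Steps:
q(M, h) = -2 + M**2 (q(M, h) = -2 + M*M = -2 + M**2)
m(A, G) = 4 + 2*A*G (m(A, G) = 4 + G*(2*A) = 4 + 2*A*G)
1/(((q(-21, 34) + 667) - 294) + m(42, 80)) = 1/((((-2 + (-21)**2) + 667) - 294) + (4 + 2*42*80)) = 1/((((-2 + 441) + 667) - 294) + (4 + 6720)) = 1/(((439 + 667) - 294) + 6724) = 1/((1106 - 294) + 6724) = 1/(812 + 6724) = 1/7536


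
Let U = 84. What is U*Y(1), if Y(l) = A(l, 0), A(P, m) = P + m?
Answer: 84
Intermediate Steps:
Y(l) = l (Y(l) = l + 0 = l)
U*Y(1) = 84*1 = 84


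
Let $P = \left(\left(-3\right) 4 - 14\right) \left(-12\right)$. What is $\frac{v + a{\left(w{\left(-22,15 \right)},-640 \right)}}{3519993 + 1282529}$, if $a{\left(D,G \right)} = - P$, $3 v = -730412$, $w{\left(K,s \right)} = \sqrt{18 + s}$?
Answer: $- \frac{365674}{7203783} \approx -0.050761$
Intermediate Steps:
$v = - \frac{730412}{3}$ ($v = \frac{1}{3} \left(-730412\right) = - \frac{730412}{3} \approx -2.4347 \cdot 10^{5}$)
$P = 312$ ($P = \left(-12 - 14\right) \left(-12\right) = \left(-26\right) \left(-12\right) = 312$)
$a{\left(D,G \right)} = -312$ ($a{\left(D,G \right)} = \left(-1\right) 312 = -312$)
$\frac{v + a{\left(w{\left(-22,15 \right)},-640 \right)}}{3519993 + 1282529} = \frac{- \frac{730412}{3} - 312}{3519993 + 1282529} = - \frac{731348}{3 \cdot 4802522} = \left(- \frac{731348}{3}\right) \frac{1}{4802522} = - \frac{365674}{7203783}$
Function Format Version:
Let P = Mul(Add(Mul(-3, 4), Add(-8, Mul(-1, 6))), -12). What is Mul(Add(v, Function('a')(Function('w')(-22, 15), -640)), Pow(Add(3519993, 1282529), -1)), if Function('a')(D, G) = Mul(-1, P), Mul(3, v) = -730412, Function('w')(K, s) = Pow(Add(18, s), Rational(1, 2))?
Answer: Rational(-365674, 7203783) ≈ -0.050761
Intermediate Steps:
v = Rational(-730412, 3) (v = Mul(Rational(1, 3), -730412) = Rational(-730412, 3) ≈ -2.4347e+5)
P = 312 (P = Mul(Add(-12, Add(-8, -6)), -12) = Mul(Add(-12, -14), -12) = Mul(-26, -12) = 312)
Function('a')(D, G) = -312 (Function('a')(D, G) = Mul(-1, 312) = -312)
Mul(Add(v, Function('a')(Function('w')(-22, 15), -640)), Pow(Add(3519993, 1282529), -1)) = Mul(Add(Rational(-730412, 3), -312), Pow(Add(3519993, 1282529), -1)) = Mul(Rational(-731348, 3), Pow(4802522, -1)) = Mul(Rational(-731348, 3), Rational(1, 4802522)) = Rational(-365674, 7203783)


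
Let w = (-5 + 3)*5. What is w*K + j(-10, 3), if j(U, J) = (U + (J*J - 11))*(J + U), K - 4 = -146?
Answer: 1504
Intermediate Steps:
K = -142 (K = 4 - 146 = -142)
w = -10 (w = -2*5 = -10)
j(U, J) = (J + U)*(-11 + U + J**2) (j(U, J) = (U + (J**2 - 11))*(J + U) = (U + (-11 + J**2))*(J + U) = (-11 + U + J**2)*(J + U) = (J + U)*(-11 + U + J**2))
w*K + j(-10, 3) = -10*(-142) + (3**3 + (-10)**2 - 11*3 - 11*(-10) + 3*(-10) - 10*3**2) = 1420 + (27 + 100 - 33 + 110 - 30 - 10*9) = 1420 + (27 + 100 - 33 + 110 - 30 - 90) = 1420 + 84 = 1504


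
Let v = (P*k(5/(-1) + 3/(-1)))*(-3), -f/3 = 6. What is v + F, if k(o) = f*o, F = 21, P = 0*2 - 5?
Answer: 2181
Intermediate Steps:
f = -18 (f = -3*6 = -18)
P = -5 (P = 0 - 5 = -5)
k(o) = -18*o
v = 2160 (v = -(-90)*(5/(-1) + 3/(-1))*(-3) = -(-90)*(5*(-1) + 3*(-1))*(-3) = -(-90)*(-5 - 3)*(-3) = -(-90)*(-8)*(-3) = -5*144*(-3) = -720*(-3) = 2160)
v + F = 2160 + 21 = 2181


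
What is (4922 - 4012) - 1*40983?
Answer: -40073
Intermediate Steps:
(4922 - 4012) - 1*40983 = 910 - 40983 = -40073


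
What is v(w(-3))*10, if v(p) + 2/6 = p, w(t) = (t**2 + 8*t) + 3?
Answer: -370/3 ≈ -123.33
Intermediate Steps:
w(t) = 3 + t**2 + 8*t
v(p) = -1/3 + p
v(w(-3))*10 = (-1/3 + (3 + (-3)**2 + 8*(-3)))*10 = (-1/3 + (3 + 9 - 24))*10 = (-1/3 - 12)*10 = -37/3*10 = -370/3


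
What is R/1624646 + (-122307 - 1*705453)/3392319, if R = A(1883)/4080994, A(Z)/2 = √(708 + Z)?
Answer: -275920/1130773 + √2591/3315085289062 ≈ -0.24401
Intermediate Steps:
A(Z) = 2*√(708 + Z)
R = √2591/2040497 (R = (2*√(708 + 1883))/4080994 = (2*√2591)*(1/4080994) = √2591/2040497 ≈ 2.4946e-5)
R/1624646 + (-122307 - 1*705453)/3392319 = (√2591/2040497)/1624646 + (-122307 - 1*705453)/3392319 = (√2591/2040497)*(1/1624646) + (-122307 - 705453)*(1/3392319) = √2591/3315085289062 - 827760*1/3392319 = √2591/3315085289062 - 275920/1130773 = -275920/1130773 + √2591/3315085289062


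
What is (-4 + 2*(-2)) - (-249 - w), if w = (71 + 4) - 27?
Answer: 289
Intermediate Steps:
w = 48 (w = 75 - 27 = 48)
(-4 + 2*(-2)) - (-249 - w) = (-4 + 2*(-2)) - (-249 - 1*48) = (-4 - 4) - (-249 - 48) = -8 - 1*(-297) = -8 + 297 = 289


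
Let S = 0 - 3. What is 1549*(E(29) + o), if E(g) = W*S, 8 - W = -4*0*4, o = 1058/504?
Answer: -8548931/252 ≈ -33924.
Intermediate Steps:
o = 529/252 (o = 1058*(1/504) = 529/252 ≈ 2.0992)
W = 8 (W = 8 - (-4*0)*4 = 8 - 0*4 = 8 - 1*0 = 8 + 0 = 8)
S = -3
E(g) = -24 (E(g) = 8*(-3) = -24)
1549*(E(29) + o) = 1549*(-24 + 529/252) = 1549*(-5519/252) = -8548931/252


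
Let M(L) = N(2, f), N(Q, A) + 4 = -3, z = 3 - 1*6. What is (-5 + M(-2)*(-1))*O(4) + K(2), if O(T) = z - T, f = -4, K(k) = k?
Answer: -12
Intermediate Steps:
z = -3 (z = 3 - 6 = -3)
N(Q, A) = -7 (N(Q, A) = -4 - 3 = -7)
M(L) = -7
O(T) = -3 - T
(-5 + M(-2)*(-1))*O(4) + K(2) = (-5 - 7*(-1))*(-3 - 1*4) + 2 = (-5 + 7)*(-3 - 4) + 2 = 2*(-7) + 2 = -14 + 2 = -12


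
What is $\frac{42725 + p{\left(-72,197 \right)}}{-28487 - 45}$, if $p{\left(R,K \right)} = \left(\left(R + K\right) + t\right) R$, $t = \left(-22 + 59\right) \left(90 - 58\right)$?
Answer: $\frac{51523}{28532} \approx 1.8058$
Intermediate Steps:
$t = 1184$ ($t = 37 \cdot 32 = 1184$)
$p{\left(R,K \right)} = R \left(1184 + K + R\right)$ ($p{\left(R,K \right)} = \left(\left(R + K\right) + 1184\right) R = \left(\left(K + R\right) + 1184\right) R = \left(1184 + K + R\right) R = R \left(1184 + K + R\right)$)
$\frac{42725 + p{\left(-72,197 \right)}}{-28487 - 45} = \frac{42725 - 72 \left(1184 + 197 - 72\right)}{-28487 - 45} = \frac{42725 - 94248}{-28487 + \left(-4643 + 4598\right)} = \frac{42725 - 94248}{-28487 - 45} = - \frac{51523}{-28532} = \left(-51523\right) \left(- \frac{1}{28532}\right) = \frac{51523}{28532}$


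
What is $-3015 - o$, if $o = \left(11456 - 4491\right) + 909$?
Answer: $-10889$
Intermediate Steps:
$o = 7874$ ($o = 6965 + 909 = 7874$)
$-3015 - o = -3015 - 7874 = -10889$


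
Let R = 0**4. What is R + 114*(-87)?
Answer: -9918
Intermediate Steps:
R = 0
R + 114*(-87) = 0 + 114*(-87) = 0 - 9918 = -9918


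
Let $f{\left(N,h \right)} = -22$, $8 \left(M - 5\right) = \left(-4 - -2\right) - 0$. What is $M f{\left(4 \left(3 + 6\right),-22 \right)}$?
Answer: $- \frac{209}{2} \approx -104.5$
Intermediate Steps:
$M = \frac{19}{4}$ ($M = 5 + \frac{\left(-4 - -2\right) - 0}{8} = 5 + \frac{\left(-4 + 2\right) + 0}{8} = 5 + \frac{-2 + 0}{8} = 5 + \frac{1}{8} \left(-2\right) = 5 - \frac{1}{4} = \frac{19}{4} \approx 4.75$)
$M f{\left(4 \left(3 + 6\right),-22 \right)} = \frac{19}{4} \left(-22\right) = - \frac{209}{2}$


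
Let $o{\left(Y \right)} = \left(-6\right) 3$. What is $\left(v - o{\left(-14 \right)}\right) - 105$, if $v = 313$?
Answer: $226$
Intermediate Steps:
$o{\left(Y \right)} = -18$
$\left(v - o{\left(-14 \right)}\right) - 105 = \left(313 - -18\right) - 105 = \left(313 + 18\right) - 105 = 331 - 105 = 226$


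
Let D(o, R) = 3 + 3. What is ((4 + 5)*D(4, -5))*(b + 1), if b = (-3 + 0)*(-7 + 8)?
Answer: -108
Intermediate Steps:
D(o, R) = 6
b = -3 (b = -3*1 = -3)
((4 + 5)*D(4, -5))*(b + 1) = ((4 + 5)*6)*(-3 + 1) = (9*6)*(-2) = 54*(-2) = -108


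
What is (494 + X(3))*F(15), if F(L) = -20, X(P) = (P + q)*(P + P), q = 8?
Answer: -11200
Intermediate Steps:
X(P) = 2*P*(8 + P) (X(P) = (P + 8)*(P + P) = (8 + P)*(2*P) = 2*P*(8 + P))
(494 + X(3))*F(15) = (494 + 2*3*(8 + 3))*(-20) = (494 + 2*3*11)*(-20) = (494 + 66)*(-20) = 560*(-20) = -11200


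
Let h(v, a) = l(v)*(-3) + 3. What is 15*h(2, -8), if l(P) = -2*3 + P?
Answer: 225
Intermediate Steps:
l(P) = -6 + P
h(v, a) = 21 - 3*v (h(v, a) = (-6 + v)*(-3) + 3 = (18 - 3*v) + 3 = 21 - 3*v)
15*h(2, -8) = 15*(21 - 3*2) = 15*(21 - 6) = 15*15 = 225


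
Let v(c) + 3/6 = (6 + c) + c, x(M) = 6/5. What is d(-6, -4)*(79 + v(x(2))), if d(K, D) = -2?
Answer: -869/5 ≈ -173.80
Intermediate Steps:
x(M) = 6/5 (x(M) = 6*(⅕) = 6/5)
v(c) = 11/2 + 2*c (v(c) = -½ + ((6 + c) + c) = -½ + (6 + 2*c) = 11/2 + 2*c)
d(-6, -4)*(79 + v(x(2))) = -2*(79 + (11/2 + 2*(6/5))) = -2*(79 + (11/2 + 12/5)) = -2*(79 + 79/10) = -2*869/10 = -869/5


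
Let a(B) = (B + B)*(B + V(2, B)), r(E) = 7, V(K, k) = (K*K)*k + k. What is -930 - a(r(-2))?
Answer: -1518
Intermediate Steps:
V(K, k) = k + k*K² (V(K, k) = K²*k + k = k*K² + k = k + k*K²)
a(B) = 12*B² (a(B) = (B + B)*(B + B*(1 + 2²)) = (2*B)*(B + B*(1 + 4)) = (2*B)*(B + B*5) = (2*B)*(B + 5*B) = (2*B)*(6*B) = 12*B²)
-930 - a(r(-2)) = -930 - 12*7² = -930 - 12*49 = -930 - 1*588 = -930 - 588 = -1518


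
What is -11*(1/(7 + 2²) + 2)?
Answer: -23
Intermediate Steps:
-11*(1/(7 + 2²) + 2) = -11*(1/(7 + 4) + 2) = -11*(1/11 + 2) = -11*23/11 = -23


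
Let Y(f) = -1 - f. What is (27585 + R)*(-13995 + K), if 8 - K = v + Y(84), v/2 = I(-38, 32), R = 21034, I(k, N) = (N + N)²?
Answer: -1074188186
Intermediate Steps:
I(k, N) = 4*N² (I(k, N) = (2*N)² = 4*N²)
v = 8192 (v = 2*(4*32²) = 2*(4*1024) = 2*4096 = 8192)
K = -8099 (K = 8 - (8192 + (-1 - 1*84)) = 8 - (8192 + (-1 - 84)) = 8 - (8192 - 85) = 8 - 1*8107 = 8 - 8107 = -8099)
(27585 + R)*(-13995 + K) = (27585 + 21034)*(-13995 - 8099) = 48619*(-22094) = -1074188186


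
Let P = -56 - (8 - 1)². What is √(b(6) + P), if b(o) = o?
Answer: 3*I*√11 ≈ 9.9499*I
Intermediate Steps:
P = -105 (P = -56 - 1*7² = -56 - 1*49 = -56 - 49 = -105)
√(b(6) + P) = √(6 - 105) = √(-99) = 3*I*√11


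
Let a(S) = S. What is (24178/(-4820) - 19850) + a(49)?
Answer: -47732499/2410 ≈ -19806.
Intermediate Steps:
(24178/(-4820) - 19850) + a(49) = (24178/(-4820) - 19850) + 49 = (24178*(-1/4820) - 19850) + 49 = (-12089/2410 - 19850) + 49 = -47850589/2410 + 49 = -47732499/2410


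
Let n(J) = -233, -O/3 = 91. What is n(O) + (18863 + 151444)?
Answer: 170074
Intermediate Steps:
O = -273 (O = -3*91 = -273)
n(O) + (18863 + 151444) = -233 + (18863 + 151444) = -233 + 170307 = 170074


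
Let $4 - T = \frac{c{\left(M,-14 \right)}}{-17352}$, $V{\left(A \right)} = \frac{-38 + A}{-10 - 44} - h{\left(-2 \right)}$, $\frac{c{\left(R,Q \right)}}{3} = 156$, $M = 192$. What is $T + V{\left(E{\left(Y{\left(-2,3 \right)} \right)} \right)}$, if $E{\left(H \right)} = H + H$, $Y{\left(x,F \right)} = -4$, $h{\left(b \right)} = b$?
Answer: $\frac{89521}{13014} \approx 6.8788$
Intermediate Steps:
$c{\left(R,Q \right)} = 468$ ($c{\left(R,Q \right)} = 3 \cdot 156 = 468$)
$E{\left(H \right)} = 2 H$
$V{\left(A \right)} = \frac{73}{27} - \frac{A}{54}$ ($V{\left(A \right)} = \frac{-38 + A}{-10 - 44} - -2 = \frac{-38 + A}{-54} + 2 = \left(-38 + A\right) \left(- \frac{1}{54}\right) + 2 = \left(\frac{19}{27} - \frac{A}{54}\right) + 2 = \frac{73}{27} - \frac{A}{54}$)
$T = \frac{1941}{482}$ ($T = 4 - \frac{468}{-17352} = 4 - 468 \left(- \frac{1}{17352}\right) = 4 - - \frac{13}{482} = 4 + \frac{13}{482} = \frac{1941}{482} \approx 4.027$)
$T + V{\left(E{\left(Y{\left(-2,3 \right)} \right)} \right)} = \frac{1941}{482} + \left(\frac{73}{27} - \frac{2 \left(-4\right)}{54}\right) = \frac{1941}{482} + \left(\frac{73}{27} - - \frac{4}{27}\right) = \frac{1941}{482} + \left(\frac{73}{27} + \frac{4}{27}\right) = \frac{1941}{482} + \frac{77}{27} = \frac{89521}{13014}$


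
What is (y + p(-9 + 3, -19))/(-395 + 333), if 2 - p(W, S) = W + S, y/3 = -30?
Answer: 63/62 ≈ 1.0161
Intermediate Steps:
y = -90 (y = 3*(-30) = -90)
p(W, S) = 2 - S - W (p(W, S) = 2 - (W + S) = 2 - (S + W) = 2 + (-S - W) = 2 - S - W)
(y + p(-9 + 3, -19))/(-395 + 333) = (-90 + (2 - 1*(-19) - (-9 + 3)))/(-395 + 333) = (-90 + (2 + 19 - 1*(-6)))/(-62) = (-90 + (2 + 19 + 6))*(-1/62) = (-90 + 27)*(-1/62) = -63*(-1/62) = 63/62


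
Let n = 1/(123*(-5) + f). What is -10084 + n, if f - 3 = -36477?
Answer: -374005477/37089 ≈ -10084.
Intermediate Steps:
f = -36474 (f = 3 - 36477 = -36474)
n = -1/37089 (n = 1/(123*(-5) - 36474) = 1/(-615 - 36474) = 1/(-37089) = -1/37089 ≈ -2.6962e-5)
-10084 + n = -10084 - 1/37089 = -374005477/37089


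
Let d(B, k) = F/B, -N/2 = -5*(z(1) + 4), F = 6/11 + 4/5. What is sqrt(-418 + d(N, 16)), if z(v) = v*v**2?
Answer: 3*I*sqrt(3512135)/275 ≈ 20.444*I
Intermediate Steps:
F = 74/55 (F = 6*(1/11) + 4*(1/5) = 6/11 + 4/5 = 74/55 ≈ 1.3455)
z(v) = v**3
N = 50 (N = -(-10)*(1**3 + 4) = -(-10)*(1 + 4) = -(-10)*5 = -2*(-25) = 50)
d(B, k) = 74/(55*B)
sqrt(-418 + d(N, 16)) = sqrt(-418 + (74/55)/50) = sqrt(-418 + (74/55)*(1/50)) = sqrt(-418 + 37/1375) = sqrt(-574713/1375) = 3*I*sqrt(3512135)/275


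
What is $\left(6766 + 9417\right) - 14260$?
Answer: $1923$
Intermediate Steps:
$\left(6766 + 9417\right) - 14260 = 16183 - 14260 = 1923$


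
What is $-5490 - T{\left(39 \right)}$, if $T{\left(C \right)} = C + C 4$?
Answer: $-5685$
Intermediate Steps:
$T{\left(C \right)} = 5 C$ ($T{\left(C \right)} = C + 4 C = 5 C$)
$-5490 - T{\left(39 \right)} = -5490 - 5 \cdot 39 = -5490 - 195 = -5685$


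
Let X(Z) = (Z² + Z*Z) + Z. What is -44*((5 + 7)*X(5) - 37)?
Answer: -27412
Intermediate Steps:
X(Z) = Z + 2*Z² (X(Z) = (Z² + Z²) + Z = 2*Z² + Z = Z + 2*Z²)
-44*((5 + 7)*X(5) - 37) = -44*((5 + 7)*(5*(1 + 2*5)) - 37) = -44*(12*(5*(1 + 10)) - 37) = -44*(12*(5*11) - 37) = -44*(12*55 - 37) = -44*(660 - 37) = -44*623 = -27412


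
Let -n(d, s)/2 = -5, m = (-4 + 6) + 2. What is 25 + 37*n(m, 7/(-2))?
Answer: 395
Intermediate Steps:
m = 4 (m = 2 + 2 = 4)
n(d, s) = 10 (n(d, s) = -2*(-5) = 10)
25 + 37*n(m, 7/(-2)) = 25 + 37*10 = 25 + 370 = 395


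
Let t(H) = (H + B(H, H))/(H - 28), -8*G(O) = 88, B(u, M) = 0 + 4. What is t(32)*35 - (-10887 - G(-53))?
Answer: 11191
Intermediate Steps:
B(u, M) = 4
G(O) = -11 (G(O) = -⅛*88 = -11)
t(H) = (4 + H)/(-28 + H) (t(H) = (H + 4)/(H - 28) = (4 + H)/(-28 + H))
t(32)*35 - (-10887 - G(-53)) = ((4 + 32)/(-28 + 32))*35 - (-10887 - 1*(-11)) = (36/4)*35 - (-10887 + 11) = ((¼)*36)*35 - 1*(-10876) = 9*35 + 10876 = 315 + 10876 = 11191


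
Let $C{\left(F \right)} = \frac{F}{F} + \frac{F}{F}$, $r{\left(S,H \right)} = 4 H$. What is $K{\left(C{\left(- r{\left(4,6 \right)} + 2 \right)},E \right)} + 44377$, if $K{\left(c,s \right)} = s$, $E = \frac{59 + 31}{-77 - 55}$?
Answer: $\frac{976279}{22} \approx 44376.0$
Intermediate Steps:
$C{\left(F \right)} = 2$ ($C{\left(F \right)} = 1 + 1 = 2$)
$E = - \frac{15}{22}$ ($E = \frac{90}{-132} = 90 \left(- \frac{1}{132}\right) = - \frac{15}{22} \approx -0.68182$)
$K{\left(C{\left(- r{\left(4,6 \right)} + 2 \right)},E \right)} + 44377 = - \frac{15}{22} + 44377 = \frac{976279}{22}$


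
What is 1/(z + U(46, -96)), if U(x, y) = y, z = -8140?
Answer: -1/8236 ≈ -0.00012142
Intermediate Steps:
1/(z + U(46, -96)) = 1/(-8140 - 96) = 1/(-8236) = -1/8236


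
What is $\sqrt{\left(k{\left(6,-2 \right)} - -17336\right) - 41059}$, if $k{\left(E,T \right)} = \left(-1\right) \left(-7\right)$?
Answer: $154 i \approx 154.0 i$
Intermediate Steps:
$k{\left(E,T \right)} = 7$
$\sqrt{\left(k{\left(6,-2 \right)} - -17336\right) - 41059} = \sqrt{\left(7 - -17336\right) - 41059} = \sqrt{\left(7 + 17336\right) - 41059} = \sqrt{17343 - 41059} = \sqrt{-23716} = 154 i$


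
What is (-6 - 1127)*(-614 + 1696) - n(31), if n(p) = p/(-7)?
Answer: -8581311/7 ≈ -1.2259e+6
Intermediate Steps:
n(p) = -p/7 (n(p) = p*(-1/7) = -p/7)
(-6 - 1127)*(-614 + 1696) - n(31) = (-6 - 1127)*(-614 + 1696) - (-1)*31/7 = -1133*1082 - 1*(-31/7) = -1225906 + 31/7 = -8581311/7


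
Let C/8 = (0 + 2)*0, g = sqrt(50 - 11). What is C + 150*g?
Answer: 150*sqrt(39) ≈ 936.75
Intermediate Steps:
g = sqrt(39) ≈ 6.2450
C = 0 (C = 8*((0 + 2)*0) = 8*(2*0) = 8*0 = 0)
C + 150*g = 0 + 150*sqrt(39) = 150*sqrt(39)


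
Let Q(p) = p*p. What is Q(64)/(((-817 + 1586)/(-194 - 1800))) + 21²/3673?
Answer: -29998609223/2824537 ≈ -10621.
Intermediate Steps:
Q(p) = p²
Q(64)/(((-817 + 1586)/(-194 - 1800))) + 21²/3673 = 64²/(((-817 + 1586)/(-194 - 1800))) + 21²/3673 = 4096/((769/(-1994))) + 441*(1/3673) = 4096/((769*(-1/1994))) + 441/3673 = 4096/(-769/1994) + 441/3673 = 4096*(-1994/769) + 441/3673 = -8167424/769 + 441/3673 = -29998609223/2824537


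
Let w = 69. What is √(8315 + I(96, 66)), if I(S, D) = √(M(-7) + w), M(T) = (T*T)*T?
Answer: √(8315 + I*√274) ≈ 91.187 + 0.0908*I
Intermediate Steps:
M(T) = T³ (M(T) = T²*T = T³)
I(S, D) = I*√274 (I(S, D) = √((-7)³ + 69) = √(-343 + 69) = √(-274) = I*√274)
√(8315 + I(96, 66)) = √(8315 + I*√274)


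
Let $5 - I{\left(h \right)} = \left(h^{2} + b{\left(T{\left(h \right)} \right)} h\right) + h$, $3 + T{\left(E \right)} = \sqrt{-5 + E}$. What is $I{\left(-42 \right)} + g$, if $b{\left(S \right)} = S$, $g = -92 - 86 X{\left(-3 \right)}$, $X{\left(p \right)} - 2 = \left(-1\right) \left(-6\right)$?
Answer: $-2623 + 42 i \sqrt{47} \approx -2623.0 + 287.94 i$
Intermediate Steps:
$T{\left(E \right)} = -3 + \sqrt{-5 + E}$
$X{\left(p \right)} = 8$ ($X{\left(p \right)} = 2 - -6 = 2 + 6 = 8$)
$g = -780$ ($g = -92 - 688 = -780$)
$I{\left(h \right)} = 5 - h - h^{2} - h \left(-3 + \sqrt{-5 + h}\right)$ ($I{\left(h \right)} = 5 - \left(\left(h^{2} + \left(-3 + \sqrt{-5 + h}\right) h\right) + h\right) = 5 - \left(\left(h^{2} + h \left(-3 + \sqrt{-5 + h}\right)\right) + h\right) = 5 - \left(h + h^{2} + h \left(-3 + \sqrt{-5 + h}\right)\right) = 5 - h - h^{2} - h \left(-3 + \sqrt{-5 + h}\right)$)
$I{\left(-42 \right)} + g = \left(5 - -42 - \left(-42\right)^{2} - - 42 \left(-3 + \sqrt{-5 - 42}\right)\right) - 780 = \left(5 + 42 - 1764 - - 42 \left(-3 + \sqrt{-47}\right)\right) - 780 = \left(5 + 42 - 1764 - - 42 \left(-3 + i \sqrt{47}\right)\right) - 780 = \left(5 + 42 - 1764 - \left(126 - 42 i \sqrt{47}\right)\right) - 780 = \left(-1843 + 42 i \sqrt{47}\right) - 780 = -2623 + 42 i \sqrt{47}$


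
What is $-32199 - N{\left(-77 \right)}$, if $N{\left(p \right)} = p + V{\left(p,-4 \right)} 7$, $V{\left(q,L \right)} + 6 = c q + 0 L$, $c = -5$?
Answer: $-34775$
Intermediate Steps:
$V{\left(q,L \right)} = -6 - 5 q$ ($V{\left(q,L \right)} = -6 + \left(- 5 q + 0 L\right) = -6 + \left(- 5 q + 0\right) = -6 - 5 q$)
$N{\left(p \right)} = -42 - 34 p$ ($N{\left(p \right)} = p + \left(-6 - 5 p\right) 7 = p - \left(42 + 35 p\right) = -42 - 34 p$)
$-32199 - N{\left(-77 \right)} = -32199 - \left(-42 - -2618\right) = -32199 - \left(-42 + 2618\right) = -32199 - 2576 = -34775$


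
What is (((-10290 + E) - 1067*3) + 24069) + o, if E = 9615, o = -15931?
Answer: 4262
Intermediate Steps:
(((-10290 + E) - 1067*3) + 24069) + o = (((-10290 + 9615) - 1067*3) + 24069) - 15931 = ((-675 - 3201) + 24069) - 15931 = (-3876 + 24069) - 15931 = 20193 - 15931 = 4262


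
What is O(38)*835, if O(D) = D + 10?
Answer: 40080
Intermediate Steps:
O(D) = 10 + D
O(38)*835 = (10 + 38)*835 = 48*835 = 40080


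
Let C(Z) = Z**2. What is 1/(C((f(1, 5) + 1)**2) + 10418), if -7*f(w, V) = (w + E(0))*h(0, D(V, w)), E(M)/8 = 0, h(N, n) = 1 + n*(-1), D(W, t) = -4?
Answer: 2401/25013634 ≈ 9.5988e-5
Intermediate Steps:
h(N, n) = 1 - n
E(M) = 0 (E(M) = 8*0 = 0)
f(w, V) = -5*w/7 (f(w, V) = -(w + 0)*(1 - 1*(-4))/7 = -w*(1 + 4)/7 = -w*5/7 = -5*w/7)
1/(C((f(1, 5) + 1)**2) + 10418) = 1/(((-5/7*1 + 1)**2)**2 + 10418) = 1/(((-5/7 + 1)**2)**2 + 10418) = 1/(((2/7)**2)**2 + 10418) = 1/((4/49)**2 + 10418) = 1/(16/2401 + 10418) = 1/(25013634/2401) = 2401/25013634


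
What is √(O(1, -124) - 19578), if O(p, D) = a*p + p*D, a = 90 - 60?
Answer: 2*I*√4918 ≈ 140.26*I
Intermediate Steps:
a = 30
O(p, D) = 30*p + D*p (O(p, D) = 30*p + p*D = 30*p + D*p)
√(O(1, -124) - 19578) = √(1*(30 - 124) - 19578) = √(1*(-94) - 19578) = √(-94 - 19578) = √(-19672) = 2*I*√4918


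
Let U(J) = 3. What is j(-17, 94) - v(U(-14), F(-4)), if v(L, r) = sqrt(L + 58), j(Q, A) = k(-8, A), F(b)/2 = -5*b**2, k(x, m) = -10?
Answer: -10 - sqrt(61) ≈ -17.810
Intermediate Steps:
F(b) = -10*b**2 (F(b) = 2*(-5*b**2) = -10*b**2)
j(Q, A) = -10
v(L, r) = sqrt(58 + L)
j(-17, 94) - v(U(-14), F(-4)) = -10 - sqrt(58 + 3) = -10 - sqrt(61)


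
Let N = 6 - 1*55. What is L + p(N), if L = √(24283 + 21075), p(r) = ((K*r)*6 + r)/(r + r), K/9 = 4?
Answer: 217/2 + √45358 ≈ 321.47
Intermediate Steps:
K = 36 (K = 9*4 = 36)
N = -49 (N = 6 - 55 = -49)
p(r) = 217/2 (p(r) = ((36*r)*6 + r)/(r + r) = (216*r + r)/((2*r)) = (217*r)*(1/(2*r)) = 217/2)
L = √45358 ≈ 212.97
L + p(N) = √45358 + 217/2 = 217/2 + √45358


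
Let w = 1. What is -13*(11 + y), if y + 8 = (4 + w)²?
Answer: -364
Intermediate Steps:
y = 17 (y = -8 + (4 + 1)² = -8 + 5² = -8 + 25 = 17)
-13*(11 + y) = -13*(11 + 17) = -13*28 = -364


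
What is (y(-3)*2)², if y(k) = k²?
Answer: 324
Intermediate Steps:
(y(-3)*2)² = ((-3)²*2)² = (9*2)² = 18² = 324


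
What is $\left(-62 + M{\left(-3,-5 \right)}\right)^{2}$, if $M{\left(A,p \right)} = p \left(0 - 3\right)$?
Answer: $2209$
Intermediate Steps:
$M{\left(A,p \right)} = - 3 p$ ($M{\left(A,p \right)} = p \left(-3\right) = - 3 p$)
$\left(-62 + M{\left(-3,-5 \right)}\right)^{2} = \left(-62 - -15\right)^{2} = \left(-62 + 15\right)^{2} = \left(-47\right)^{2} = 2209$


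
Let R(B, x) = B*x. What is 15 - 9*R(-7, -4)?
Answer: -237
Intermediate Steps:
15 - 9*R(-7, -4) = 15 - (-63)*(-4) = 15 - 9*28 = 15 - 252 = -237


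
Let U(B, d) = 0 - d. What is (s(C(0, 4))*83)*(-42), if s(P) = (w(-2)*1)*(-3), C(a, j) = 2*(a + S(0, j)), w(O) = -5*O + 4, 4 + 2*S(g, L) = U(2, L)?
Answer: 146412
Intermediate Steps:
U(B, d) = -d
S(g, L) = -2 - L/2 (S(g, L) = -2 + (-L)/2 = -2 - L/2)
w(O) = 4 - 5*O
C(a, j) = -4 - j + 2*a (C(a, j) = 2*(a + (-2 - j/2)) = 2*(-2 + a - j/2) = -4 - j + 2*a)
s(P) = -42 (s(P) = ((4 - 5*(-2))*1)*(-3) = ((4 + 10)*1)*(-3) = (14*1)*(-3) = 14*(-3) = -42)
(s(C(0, 4))*83)*(-42) = -42*83*(-42) = -3486*(-42) = 146412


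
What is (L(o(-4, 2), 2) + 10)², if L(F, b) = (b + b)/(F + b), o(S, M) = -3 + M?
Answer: 196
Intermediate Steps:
L(F, b) = 2*b/(F + b) (L(F, b) = (2*b)/(F + b) = 2*b/(F + b))
(L(o(-4, 2), 2) + 10)² = (2*2/((-3 + 2) + 2) + 10)² = (2*2/(-1 + 2) + 10)² = (2*2/1 + 10)² = (2*2*1 + 10)² = (4 + 10)² = 14² = 196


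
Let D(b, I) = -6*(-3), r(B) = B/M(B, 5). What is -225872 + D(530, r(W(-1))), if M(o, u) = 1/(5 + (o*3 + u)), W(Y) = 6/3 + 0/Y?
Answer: -225854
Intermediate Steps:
W(Y) = 2 (W(Y) = 6*(⅓) + 0 = 2 + 0 = 2)
M(o, u) = 1/(5 + u + 3*o) (M(o, u) = 1/(5 + (3*o + u)) = 1/(5 + (u + 3*o)) = 1/(5 + u + 3*o))
r(B) = B*(10 + 3*B) (r(B) = B/(1/(5 + 5 + 3*B)) = B/(1/(10 + 3*B)) = B*(10 + 3*B))
D(b, I) = 18
-225872 + D(530, r(W(-1))) = -225872 + 18 = -225854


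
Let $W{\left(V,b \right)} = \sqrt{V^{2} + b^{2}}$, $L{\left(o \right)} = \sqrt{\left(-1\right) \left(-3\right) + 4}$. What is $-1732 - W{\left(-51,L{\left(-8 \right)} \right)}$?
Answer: $-1732 - 4 \sqrt{163} \approx -1783.1$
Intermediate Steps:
$L{\left(o \right)} = \sqrt{7}$ ($L{\left(o \right)} = \sqrt{3 + 4} = \sqrt{7}$)
$-1732 - W{\left(-51,L{\left(-8 \right)} \right)} = -1732 - \sqrt{\left(-51\right)^{2} + \left(\sqrt{7}\right)^{2}} = -1732 - \sqrt{2601 + 7} = -1732 - \sqrt{2608} = -1732 - 4 \sqrt{163}$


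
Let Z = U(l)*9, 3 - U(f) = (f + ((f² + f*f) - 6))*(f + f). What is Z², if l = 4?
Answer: 4549689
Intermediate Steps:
U(f) = 3 - 2*f*(-6 + f + 2*f²) (U(f) = 3 - (f + ((f² + f*f) - 6))*(f + f) = 3 - (f + ((f² + f²) - 6))*2*f = 3 - (f + (2*f² - 6))*2*f = 3 - (f + (-6 + 2*f²))*2*f = 3 - (-6 + f + 2*f²)*2*f = 3 - 2*f*(-6 + f + 2*f²))
Z = -2133 (Z = (3 - 4*4³ - 2*4² + 12*4)*9 = (3 - 4*64 - 2*16 + 48)*9 = (3 - 256 - 32 + 48)*9 = -237*9 = -2133)
Z² = (-2133)² = 4549689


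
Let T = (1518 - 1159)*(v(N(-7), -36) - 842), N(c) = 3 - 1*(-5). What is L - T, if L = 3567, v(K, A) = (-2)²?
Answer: 304409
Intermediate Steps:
N(c) = 8 (N(c) = 3 + 5 = 8)
v(K, A) = 4
T = -300842 (T = (1518 - 1159)*(4 - 842) = 359*(-838) = -300842)
L - T = 3567 - 1*(-300842) = 3567 + 300842 = 304409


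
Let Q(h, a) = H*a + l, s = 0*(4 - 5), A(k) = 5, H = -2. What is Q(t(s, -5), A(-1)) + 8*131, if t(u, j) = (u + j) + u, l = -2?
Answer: 1036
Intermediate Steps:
s = 0 (s = 0*(-1) = 0)
t(u, j) = j + 2*u (t(u, j) = (j + u) + u = j + 2*u)
Q(h, a) = -2 - 2*a (Q(h, a) = -2*a - 2 = -2 - 2*a)
Q(t(s, -5), A(-1)) + 8*131 = (-2 - 2*5) + 8*131 = (-2 - 10) + 1048 = -12 + 1048 = 1036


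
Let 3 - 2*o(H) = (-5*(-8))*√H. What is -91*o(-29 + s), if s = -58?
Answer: -273/2 + 1820*I*√87 ≈ -136.5 + 16976.0*I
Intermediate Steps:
o(H) = 3/2 - 20*√H (o(H) = 3/2 - (-5*(-8))*√H/2 = 3/2 - 20*√H)
-91*o(-29 + s) = -91*(3/2 - 20*√(-29 - 58)) = -91*(3/2 - 20*I*√87) = -273/2 + 1820*I*√87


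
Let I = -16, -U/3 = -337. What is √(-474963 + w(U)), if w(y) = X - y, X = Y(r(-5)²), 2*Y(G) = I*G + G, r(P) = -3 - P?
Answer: 2*I*√119001 ≈ 689.93*I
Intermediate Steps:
U = 1011 (U = -3*(-337) = 1011)
Y(G) = -15*G/2 (Y(G) = (-16*G + G)/2 = (-15*G)/2 = -15*G/2)
X = -30 (X = -15*(-3 - 1*(-5))²/2 = -15*(-3 + 5)²/2 = -15/2*2² = -15/2*4 = -30)
w(y) = -30 - y
√(-474963 + w(U)) = √(-474963 + (-30 - 1*1011)) = √(-474963 + (-30 - 1011)) = √(-474963 - 1041) = √(-476004) = 2*I*√119001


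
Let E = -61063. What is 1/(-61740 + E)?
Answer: -1/122803 ≈ -8.1431e-6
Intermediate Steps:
1/(-61740 + E) = 1/(-61740 - 61063) = 1/(-122803) = -1/122803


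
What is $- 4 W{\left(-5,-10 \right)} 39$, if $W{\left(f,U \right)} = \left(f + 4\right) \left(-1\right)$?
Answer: $-156$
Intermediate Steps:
$W{\left(f,U \right)} = -4 - f$ ($W{\left(f,U \right)} = \left(4 + f\right) \left(-1\right) = -4 - f$)
$- 4 W{\left(-5,-10 \right)} 39 = - 4 \left(-4 - -5\right) 39 = - 4 \left(-4 + 5\right) 39 = \left(-4\right) 1 \cdot 39 = \left(-4\right) 39 = -156$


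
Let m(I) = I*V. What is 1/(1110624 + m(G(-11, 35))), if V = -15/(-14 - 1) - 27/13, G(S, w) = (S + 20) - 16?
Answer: 13/14438210 ≈ 9.0039e-7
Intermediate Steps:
G(S, w) = 4 + S (G(S, w) = (20 + S) - 16 = 4 + S)
V = -14/13 (V = -15/(-15) - 27*1/13 = -15*(-1/15) - 27/13 = 1 - 27/13 = -14/13 ≈ -1.0769)
m(I) = -14*I/13 (m(I) = I*(-14/13) = -14*I/13)
1/(1110624 + m(G(-11, 35))) = 1/(1110624 - 14*(4 - 11)/13) = 1/(1110624 - 14/13*(-7)) = 1/(1110624 + 98/13) = 1/(14438210/13) = 13/14438210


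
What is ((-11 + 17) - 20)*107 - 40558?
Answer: -42056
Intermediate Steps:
((-11 + 17) - 20)*107 - 40558 = (6 - 20)*107 - 40558 = -14*107 - 40558 = -1498 - 40558 = -42056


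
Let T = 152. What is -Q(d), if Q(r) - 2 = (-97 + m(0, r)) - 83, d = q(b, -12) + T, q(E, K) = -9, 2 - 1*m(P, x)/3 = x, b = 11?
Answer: 601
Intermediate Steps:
m(P, x) = 6 - 3*x
d = 143 (d = -9 + 152 = 143)
Q(r) = -172 - 3*r (Q(r) = 2 + ((-97 + (6 - 3*r)) - 83) = 2 + ((-91 - 3*r) - 83) = 2 + (-174 - 3*r) = -172 - 3*r)
-Q(d) = -(-172 - 3*143) = -(-172 - 429) = -1*(-601) = 601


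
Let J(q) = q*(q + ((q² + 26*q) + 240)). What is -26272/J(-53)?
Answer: 13136/42877 ≈ 0.30636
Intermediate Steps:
J(q) = q*(240 + q² + 27*q) (J(q) = q*(q + (240 + q² + 26*q)) = q*(240 + q² + 27*q))
-26272/J(-53) = -26272*(-1/(53*(240 + (-53)² + 27*(-53)))) = -26272*(-1/(53*(240 + 2809 - 1431))) = -26272/((-53*1618)) = -26272/(-85754) = -26272*(-1/85754) = 13136/42877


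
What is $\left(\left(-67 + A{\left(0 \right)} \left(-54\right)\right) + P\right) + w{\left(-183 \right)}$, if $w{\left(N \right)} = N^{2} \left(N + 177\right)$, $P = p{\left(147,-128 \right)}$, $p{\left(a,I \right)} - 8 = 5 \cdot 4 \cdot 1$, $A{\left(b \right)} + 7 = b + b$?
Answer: $-200595$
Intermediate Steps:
$A{\left(b \right)} = -7 + 2 b$ ($A{\left(b \right)} = -7 + \left(b + b\right) = -7 + 2 b$)
$p{\left(a,I \right)} = 28$ ($p{\left(a,I \right)} = 8 + 5 \cdot 4 \cdot 1 = 8 + 20 \cdot 1 = 8 + 20 = 28$)
$P = 28$
$w{\left(N \right)} = N^{2} \left(177 + N\right)$
$\left(\left(-67 + A{\left(0 \right)} \left(-54\right)\right) + P\right) + w{\left(-183 \right)} = \left(\left(-67 + \left(-7 + 2 \cdot 0\right) \left(-54\right)\right) + 28\right) + \left(-183\right)^{2} \left(177 - 183\right) = \left(\left(-67 + \left(-7 + 0\right) \left(-54\right)\right) + 28\right) + 33489 \left(-6\right) = \left(\left(-67 - -378\right) + 28\right) - 200934 = \left(\left(-67 + 378\right) + 28\right) - 200934 = \left(311 + 28\right) - 200934 = 339 - 200934 = -200595$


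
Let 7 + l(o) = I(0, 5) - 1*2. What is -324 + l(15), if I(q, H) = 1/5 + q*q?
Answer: -1664/5 ≈ -332.80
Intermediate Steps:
I(q, H) = ⅕ + q²
l(o) = -44/5 (l(o) = -7 + ((⅕ + 0²) - 1*2) = -7 + ((⅕ + 0) - 2) = -7 + (⅕ - 2) = -7 - 9/5 = -44/5)
-324 + l(15) = -324 - 44/5 = -1664/5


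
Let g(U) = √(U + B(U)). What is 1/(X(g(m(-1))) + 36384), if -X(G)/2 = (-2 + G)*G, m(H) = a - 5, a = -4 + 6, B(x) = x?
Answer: -I/(-36396*I + 4*√6) ≈ 2.7476e-5 - 7.3965e-9*I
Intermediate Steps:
a = 2
m(H) = -3 (m(H) = 2 - 5 = -3)
g(U) = √2*√U (g(U) = √(U + U) = √(2*U) = √2*√U)
X(G) = -2*G*(-2 + G) (X(G) = -2*(-2 + G)*G = -2*G*(-2 + G))
1/(X(g(m(-1))) + 36384) = 1/(2*(√2*√(-3))*(2 - √2*√(-3)) + 36384) = 1/(2*(√2*(I*√3))*(2 - √2*I*√3) + 36384) = 1/(2*(I*√6)*(2 - I*√6) + 36384) = 1/(2*I*√6*(2 - I*√6) + 36384) = 1/(36384 + 2*I*√6*(2 - I*√6))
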